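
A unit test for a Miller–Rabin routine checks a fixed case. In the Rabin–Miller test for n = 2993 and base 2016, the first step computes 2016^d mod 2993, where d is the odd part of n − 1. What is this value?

n − 1 = 2992 = 2^4 · 187, so s = 4 and d = 187.
2016^187 mod 2993 = 2566.

2566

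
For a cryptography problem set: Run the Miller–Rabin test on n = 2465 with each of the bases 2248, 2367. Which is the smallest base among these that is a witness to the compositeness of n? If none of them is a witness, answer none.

n − 1 = 2464 = 2^5 · 77, so s = 5 and d = 77.
Base 2248: x_0 = 2248^77 mod 2465 = 1143. x_0 is neither 1 nor 2464, so continue squaring. x_1 = 1143^2 mod 2465 = 2464. x_1 ≡ −1, so 2248 is not a witness.
Base 2367: x_0 = 2367^77 mod 2465 = 157. x_0 is neither 1 nor 2464, so continue squaring. x_1 = 157^2 mod 2465 = 2464. x_1 ≡ −1, so 2367 is not a witness.
No listed base is a witness for 2465.

none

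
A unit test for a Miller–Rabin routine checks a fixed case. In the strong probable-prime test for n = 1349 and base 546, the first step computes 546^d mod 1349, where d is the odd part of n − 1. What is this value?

n − 1 = 1348 = 2^2 · 337, so s = 2 and d = 337.
546^337 mod 1349 = 876.

876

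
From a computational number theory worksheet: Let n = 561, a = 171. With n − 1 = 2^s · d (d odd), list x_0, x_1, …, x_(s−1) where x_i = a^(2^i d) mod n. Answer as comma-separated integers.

120, 375, 375, 375

n − 1 = 560 = 2^4 · 35, so s = 4 and d = 35.
x_0 = 171^35 mod 561 = 120.
x_1 = 120^2 mod 561 = 375.
x_2 = 375^2 mod 561 = 375.
x_3 = 375^2 mod 561 = 375.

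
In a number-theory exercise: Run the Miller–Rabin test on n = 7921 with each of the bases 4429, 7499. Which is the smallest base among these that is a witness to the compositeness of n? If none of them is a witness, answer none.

7499

n − 1 = 7920 = 2^4 · 495, so s = 4 and d = 495.
Base 4429: x_0 = 4429^495 mod 7921 = 4060. x_0 is neither 1 nor 7920, so continue squaring. x_1 = 4060^2 mod 7921 = 7920. x_1 ≡ −1, so 4429 is not a witness.
Base 7499: x_0 = 7499^495 mod 7921 = 5036. x_0 is neither 1 nor 7920, so continue squaring. x_1 = 5036^2 mod 7921 = 6175. x_2 = 6175^2 mod 7921 = 6852. x_3 = 6852^2 mod 7921 = 2137. Reached i = s−1 = 3 without hitting −1: 7499 is a Miller–Rabin witness and 7921 is composite.
The smallest witness among the given bases is 7499.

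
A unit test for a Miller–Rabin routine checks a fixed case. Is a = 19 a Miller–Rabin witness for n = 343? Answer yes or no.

no

n − 1 = 342 = 2^1 · 171, so s = 1 and d = 171.
Repeated squaring mod 343: 19^1 ≡ 19, 19^2 ≡ 18, 19^4 ≡ 324, 19^8 ≡ 18, 19^16 ≡ 324, 19^32 ≡ 18, 19^64 ≡ 324, 19^128 ≡ 18.
171 = 128 + 32 + 8 + 2 + 1, so 19^171 ≡ 18·18·18·18·19 ≡ 342 (mod 343).
x_0 = 19^171 mod 343 = 342.
x_0 = 342 ≡ −1, so 19 is not a witness.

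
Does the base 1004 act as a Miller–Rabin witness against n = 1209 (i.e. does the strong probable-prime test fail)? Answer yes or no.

yes

n − 1 = 1208 = 2^3 · 151, so s = 3 and d = 151.
x_0 = 1004^151 mod 1209 = 1004.
x_0 is neither 1 nor 1208, so continue squaring.
x_1 = 1004^2 mod 1209 = 919.
x_2 = 919^2 mod 1209 = 679.
Reached i = s−1 = 2 without hitting −1: 1004 is a Miller–Rabin witness and 1209 is composite.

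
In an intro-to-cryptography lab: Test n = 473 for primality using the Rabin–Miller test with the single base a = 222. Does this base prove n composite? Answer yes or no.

yes

n − 1 = 472 = 2^3 · 59, so s = 3 and d = 59.
Repeated squaring mod 473: 222^1 ≡ 222, 222^2 ≡ 92, 222^4 ≡ 423, 222^8 ≡ 135, 222^16 ≡ 251, 222^32 ≡ 92.
59 = 32 + 16 + 8 + 2 + 1, so 222^59 ≡ 92·251·135·92·222 ≡ 424 (mod 473).
x_0 = 222^59 mod 473 = 424.
x_0 is neither 1 nor 472, so continue squaring.
x_1 = 424^2 mod 473 = 36.
x_2 = 36^2 mod 473 = 350.
Reached i = s−1 = 2 without hitting −1: 222 is a Miller–Rabin witness and 473 is composite.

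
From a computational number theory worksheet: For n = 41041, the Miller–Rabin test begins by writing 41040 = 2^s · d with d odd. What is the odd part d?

Halving: 41040 → 20520 → 10260 → 5130 → 2565; 2565 is odd.
So 41040 = 2^4 · 2565.

2565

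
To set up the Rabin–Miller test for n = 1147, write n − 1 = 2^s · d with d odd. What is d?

573

Halving: 1146 → 573; 573 is odd.
So 1146 = 2^1 · 573.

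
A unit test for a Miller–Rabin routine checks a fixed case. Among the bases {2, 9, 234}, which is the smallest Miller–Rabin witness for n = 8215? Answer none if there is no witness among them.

2

n − 1 = 8214 = 2^1 · 4107, so s = 1 and d = 4107.
Base 2: x_0 = 2^4107 mod 8215 = 1988. x_0 ∉ {1, 8214} and s = 1, so 2 is a Miller–Rabin witness and 8215 is composite.
Base 9: x_0 = 9^4107 mod 8215 = 6419. x_0 ∉ {1, 8214} and s = 1, so 9 is a Miller–Rabin witness and 8215 is composite.
Base 234: x_0 = 234^4107 mod 8215 = 7779. x_0 ∉ {1, 8214} and s = 1, so 234 is a Miller–Rabin witness and 8215 is composite.
The smallest witness among the given bases is 2.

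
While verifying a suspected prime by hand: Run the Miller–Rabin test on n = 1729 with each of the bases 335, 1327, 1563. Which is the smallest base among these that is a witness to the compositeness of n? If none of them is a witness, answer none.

none

n − 1 = 1728 = 2^6 · 27, so s = 6 and d = 27.
Base 335: x_0 = 335^27 mod 1729 = 1728. x_0 = 1728 ≡ −1, so 335 is not a witness.
Base 1327: x_0 = 1327^27 mod 1729 = 1. x_0 = 1, so 1327 is not a witness.
Base 1563: x_0 = 1563^27 mod 1729 = 1. x_0 = 1, so 1563 is not a witness.
No listed base is a witness for 1729.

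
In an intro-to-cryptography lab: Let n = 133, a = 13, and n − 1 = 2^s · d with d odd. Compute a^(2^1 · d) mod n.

64

n − 1 = 132 = 2^2 · 33, so s = 2 and d = 33.
x_0 = 13^33 mod 133 = 27.
x_1 = 27^2 mod 133 = 64.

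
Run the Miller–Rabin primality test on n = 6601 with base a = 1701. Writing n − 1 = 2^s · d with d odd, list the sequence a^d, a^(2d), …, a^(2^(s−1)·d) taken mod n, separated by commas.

1057, 1680, 3773

n − 1 = 6600 = 2^3 · 825, so s = 3 and d = 825.
x_0 = 1701^825 mod 6601 = 1057.
x_1 = 1057^2 mod 6601 = 1680.
x_2 = 1680^2 mod 6601 = 3773.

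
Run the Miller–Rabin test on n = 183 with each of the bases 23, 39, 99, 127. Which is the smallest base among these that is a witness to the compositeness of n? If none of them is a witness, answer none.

23

n − 1 = 182 = 2^1 · 91, so s = 1 and d = 91.
Base 23: x_0 = 23^91 mod 183 = 38. x_0 ∉ {1, 182} and s = 1, so 23 is a Miller–Rabin witness and 183 is composite.
Base 39: x_0 = 39^91 mod 183 = 39. x_0 ∉ {1, 182} and s = 1, so 39 is a Miller–Rabin witness and 183 is composite.
Base 99: x_0 = 99^91 mod 183 = 84. x_0 ∉ {1, 182} and s = 1, so 99 is a Miller–Rabin witness and 183 is composite.
Base 127: x_0 = 127^91 mod 183 = 127. x_0 ∉ {1, 182} and s = 1, so 127 is a Miller–Rabin witness and 183 is composite.
The smallest witness among the given bases is 23.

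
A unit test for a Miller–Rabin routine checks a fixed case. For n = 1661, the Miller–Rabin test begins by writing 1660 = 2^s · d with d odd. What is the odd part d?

415

Halving: 1660 → 830 → 415; 415 is odd.
So 1660 = 2^2 · 415.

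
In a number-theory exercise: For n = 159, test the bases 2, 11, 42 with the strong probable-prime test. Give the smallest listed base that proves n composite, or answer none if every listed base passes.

n − 1 = 158 = 2^1 · 79, so s = 1 and d = 79.
Base 2: x_0 = 2^79 mod 159 = 104. x_0 ∉ {1, 158} and s = 1, so 2 is a Miller–Rabin witness and 159 is composite.
Base 11: x_0 = 11^79 mod 159 = 11. x_0 ∉ {1, 158} and s = 1, so 11 is a Miller–Rabin witness and 159 is composite.
Base 42: x_0 = 42^79 mod 159 = 42. x_0 ∉ {1, 158} and s = 1, so 42 is a Miller–Rabin witness and 159 is composite.
The smallest witness among the given bases is 2.

2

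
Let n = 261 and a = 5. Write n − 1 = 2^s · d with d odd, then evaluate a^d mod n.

n − 1 = 260 = 2^2 · 65, so s = 2 and d = 65.
Repeated squaring mod 261: 5^1 ≡ 5, 5^2 ≡ 25, 5^4 ≡ 103, 5^8 ≡ 169, 5^16 ≡ 112, 5^32 ≡ 16, 5^64 ≡ 256.
65 = 64 + 1, so 5^65 ≡ 256·5 ≡ 236 (mod 261).

236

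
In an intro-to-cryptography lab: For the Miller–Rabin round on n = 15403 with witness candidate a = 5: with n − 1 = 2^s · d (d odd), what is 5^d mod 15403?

8023

n − 1 = 15402 = 2^1 · 7701, so s = 1 and d = 7701.
Repeated squaring mod 15403: 5^1 ≡ 5, 5^2 ≡ 25, 5^4 ≡ 625, 5^8 ≡ 5550, 5^16 ≡ 11903, 5^32 ≡ 4615, 5^64 ≡ 11279, 5^128 ≡ 2464, 5^256 ≡ 2514, 5^512 ≡ 4966, 5^1024 ≡ 953, 5^2048 ≡ 14835, 5^4096 ≡ 14564.
7701 = 4096 + 2048 + 1024 + 512 + 16 + 4 + 1, so 5^7701 ≡ 14564·14835·953·4966·11903·625·5 ≡ 8023 (mod 15403).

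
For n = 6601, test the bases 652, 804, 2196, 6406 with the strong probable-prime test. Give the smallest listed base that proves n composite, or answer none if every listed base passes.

n − 1 = 6600 = 2^3 · 825, so s = 3 and d = 825.
Base 652: x_0 = 652^825 mod 6601 = 1. x_0 = 1, so 652 is not a witness.
Base 804: x_0 = 804^825 mod 6601 = 6600. x_0 = 6600 ≡ −1, so 804 is not a witness.
Base 2196: x_0 = 2196^825 mod 6601 = 6600. x_0 = 6600 ≡ −1, so 2196 is not a witness.
Base 6406: x_0 = 6406^825 mod 6601 = 1. x_0 = 1, so 6406 is not a witness.
No listed base is a witness for 6601.

none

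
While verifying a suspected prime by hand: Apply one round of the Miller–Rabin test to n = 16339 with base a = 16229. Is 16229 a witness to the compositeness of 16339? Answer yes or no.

n − 1 = 16338 = 2^1 · 8169, so s = 1 and d = 8169.
x_0 = 16229^8169 mod 16339 = 16338.
x_0 = 16338 ≡ −1, so 16229 is not a witness.

no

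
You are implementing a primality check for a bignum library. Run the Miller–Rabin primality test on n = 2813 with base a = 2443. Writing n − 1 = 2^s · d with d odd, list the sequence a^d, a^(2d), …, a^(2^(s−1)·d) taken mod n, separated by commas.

n − 1 = 2812 = 2^2 · 703, so s = 2 and d = 703.
x_0 = 2443^703 mod 2813 = 1967.
x_1 = 1967^2 mod 2813 = 1214.

1967, 1214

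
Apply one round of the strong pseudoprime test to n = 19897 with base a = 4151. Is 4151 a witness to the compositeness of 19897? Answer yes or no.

n − 1 = 19896 = 2^3 · 2487, so s = 3 and d = 2487.
Repeated squaring mod 19897: 4151^1 ≡ 4151, 4151^2 ≡ 19896, 4151^4 ≡ 1, 4151^8 ≡ 1, 4151^16 ≡ 1, 4151^32 ≡ 1, 4151^64 ≡ 1, 4151^128 ≡ 1, 4151^256 ≡ 1, 4151^512 ≡ 1, 4151^1024 ≡ 1, 4151^2048 ≡ 1.
2487 = 2048 + 256 + 128 + 32 + 16 + 4 + 2 + 1, so 4151^2487 ≡ 1·1·1·1·1·1·19896·4151 ≡ 15746 (mod 19897).
x_0 = 4151^2487 mod 19897 = 15746.
x_0 is neither 1 nor 19896, so continue squaring.
x_1 = 15746^2 mod 19897 = 19896.
x_1 ≡ −1, so 4151 is not a witness.

no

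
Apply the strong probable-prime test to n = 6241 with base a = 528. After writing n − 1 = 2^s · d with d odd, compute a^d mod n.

1026

n − 1 = 6240 = 2^5 · 195, so s = 5 and d = 195.
Repeated squaring mod 6241: 528^1 ≡ 528, 528^2 ≡ 4180, 528^4 ≡ 3841, 528^8 ≡ 5798, 528^16 ≡ 2778, 528^32 ≡ 3408, 528^64 ≡ 6204, 528^128 ≡ 1369.
195 = 128 + 64 + 2 + 1, so 528^195 ≡ 1369·6204·4180·528 ≡ 1026 (mod 6241).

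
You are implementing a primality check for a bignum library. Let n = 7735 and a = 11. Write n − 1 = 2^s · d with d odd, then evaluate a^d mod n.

n − 1 = 7734 = 2^1 · 3867, so s = 1 and d = 3867.
Repeated squaring mod 7735: 11^1 ≡ 11, 11^2 ≡ 121, 11^4 ≡ 6906, 11^8 ≡ 6561, 11^16 ≡ 1446, 11^32 ≡ 2466, 11^64 ≡ 1446, 11^128 ≡ 2466, 11^256 ≡ 1446, 11^512 ≡ 2466, 11^1024 ≡ 1446, 11^2048 ≡ 2466.
3867 = 2048 + 1024 + 512 + 256 + 16 + 8 + 2 + 1, so 11^3867 ≡ 2466·1446·2466·1446·1446·6561·121·11 ≡ 6336 (mod 7735).

6336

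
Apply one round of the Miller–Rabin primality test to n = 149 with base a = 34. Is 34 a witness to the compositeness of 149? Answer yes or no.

n − 1 = 148 = 2^2 · 37, so s = 2 and d = 37.
Repeated squaring mod 149: 34^1 ≡ 34, 34^2 ≡ 113, 34^4 ≡ 104, 34^8 ≡ 88, 34^16 ≡ 145, 34^32 ≡ 16.
37 = 32 + 4 + 1, so 34^37 ≡ 16·104·34 ≡ 105 (mod 149).
x_0 = 34^37 mod 149 = 105.
x_0 is neither 1 nor 148, so continue squaring.
x_1 = 105^2 mod 149 = 148.
x_1 ≡ −1, so 34 is not a witness.

no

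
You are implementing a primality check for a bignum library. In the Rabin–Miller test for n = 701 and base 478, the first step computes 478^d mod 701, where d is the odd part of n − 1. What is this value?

n − 1 = 700 = 2^2 · 175, so s = 2 and d = 175.
Repeated squaring mod 701: 478^1 ≡ 478, 478^2 ≡ 659, 478^4 ≡ 362, 478^8 ≡ 658, 478^16 ≡ 447, 478^32 ≡ 24, 478^64 ≡ 576, 478^128 ≡ 203.
175 = 128 + 32 + 8 + 4 + 2 + 1, so 478^175 ≡ 203·24·658·362·659·478 ≡ 1 (mod 701).

1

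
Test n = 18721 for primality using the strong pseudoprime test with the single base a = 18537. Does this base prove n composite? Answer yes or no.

yes

n − 1 = 18720 = 2^5 · 585, so s = 5 and d = 585.
x_0 = 18537^585 mod 18721 = 13905.
x_0 is neither 1 nor 18720, so continue squaring.
x_1 = 13905^2 mod 18721 = 17258.
x_2 = 17258^2 mod 18721 = 6175.
x_3 = 6175^2 mod 18721 = 14669.
x_4 = 14669^2 mod 18721 = 387.
Reached i = s−1 = 4 without hitting −1: 18537 is a Miller–Rabin witness and 18721 is composite.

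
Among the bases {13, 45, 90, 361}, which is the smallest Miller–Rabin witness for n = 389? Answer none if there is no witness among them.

n − 1 = 388 = 2^2 · 97, so s = 2 and d = 97.
Base 13: x_0 = 13^97 mod 389 = 1. x_0 = 1, so 13 is not a witness.
Base 45: x_0 = 45^97 mod 389 = 388. x_0 = 388 ≡ −1, so 45 is not a witness.
Base 90: x_0 = 90^97 mod 389 = 274. x_0 is neither 1 nor 388, so continue squaring. x_1 = 274^2 mod 389 = 388. x_1 ≡ −1, so 90 is not a witness.
Base 361: x_0 = 361^97 mod 389 = 1. x_0 = 1, so 361 is not a witness.
No listed base is a witness for 389.

none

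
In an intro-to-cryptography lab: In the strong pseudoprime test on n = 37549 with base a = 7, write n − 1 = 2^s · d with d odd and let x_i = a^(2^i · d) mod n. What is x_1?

n − 1 = 37548 = 2^2 · 9387, so s = 2 and d = 9387.
x_0 = 7^9387 mod 37549 = 1.
x_1 = 1^2 mod 37549 = 1.

1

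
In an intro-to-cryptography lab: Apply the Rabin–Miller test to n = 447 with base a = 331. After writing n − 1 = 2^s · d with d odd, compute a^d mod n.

331

n − 1 = 446 = 2^1 · 223, so s = 1 and d = 223.
331^223 mod 447 = 331.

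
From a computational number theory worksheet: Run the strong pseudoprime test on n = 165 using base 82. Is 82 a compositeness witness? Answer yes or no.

yes

n − 1 = 164 = 2^2 · 41, so s = 2 and d = 41.
x_0 = 82^41 mod 165 = 82.
x_0 is neither 1 nor 164, so continue squaring.
x_1 = 82^2 mod 165 = 124.
Reached i = s−1 = 1 without hitting −1: 82 is a Miller–Rabin witness and 165 is composite.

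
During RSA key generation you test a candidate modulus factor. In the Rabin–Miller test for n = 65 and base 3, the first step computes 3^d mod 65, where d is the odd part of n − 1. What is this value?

3

n − 1 = 64 = 2^6 · 1, so s = 6 and d = 1.
3^1 mod 65 = 3.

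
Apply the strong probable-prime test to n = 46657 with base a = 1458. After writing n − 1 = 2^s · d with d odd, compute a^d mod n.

n − 1 = 46656 = 2^6 · 729, so s = 6 and d = 729.
1458^729 mod 46657 = 16385.

16385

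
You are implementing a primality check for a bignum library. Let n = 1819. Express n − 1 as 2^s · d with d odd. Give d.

Halving: 1818 → 909; 909 is odd.
So 1818 = 2^1 · 909.

909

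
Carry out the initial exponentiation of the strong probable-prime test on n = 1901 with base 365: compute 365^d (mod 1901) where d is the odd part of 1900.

1900

n − 1 = 1900 = 2^2 · 475, so s = 2 and d = 475.
Repeated squaring mod 1901: 365^1 ≡ 365, 365^2 ≡ 155, 365^4 ≡ 1213, 365^8 ≡ 1896, 365^16 ≡ 25, 365^32 ≡ 625, 365^64 ≡ 920, 365^128 ≡ 455, 365^256 ≡ 1717.
475 = 256 + 128 + 64 + 16 + 8 + 2 + 1, so 365^475 ≡ 1717·455·920·25·1896·155·365 ≡ 1900 (mod 1901).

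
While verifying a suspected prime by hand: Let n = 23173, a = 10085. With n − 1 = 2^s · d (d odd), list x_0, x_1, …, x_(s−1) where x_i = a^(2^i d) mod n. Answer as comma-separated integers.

n − 1 = 23172 = 2^2 · 5793, so s = 2 and d = 5793.
x_0 = 10085^5793 mod 23173 = 23172.
x_1 = 23172^2 mod 23173 = 1.

23172, 1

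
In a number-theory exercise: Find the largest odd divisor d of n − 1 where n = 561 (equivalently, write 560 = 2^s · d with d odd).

Halving: 560 → 280 → 140 → 70 → 35; 35 is odd.
So 560 = 2^4 · 35.

35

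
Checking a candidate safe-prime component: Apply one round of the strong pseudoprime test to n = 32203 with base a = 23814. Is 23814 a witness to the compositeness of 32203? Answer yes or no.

no

n − 1 = 32202 = 2^1 · 16101, so s = 1 and d = 16101.
Repeated squaring mod 32203: 23814^1 ≡ 23814, 23814^2 ≡ 11766, 23814^4 ≡ 30262, 23814^8 ≡ 31933, 23814^16 ≡ 8494, 23814^32 ≡ 13316, 23814^64 ≡ 6138, 23814^128 ≡ 29737, 23814^256 ≡ 26992, 23814^512 ≡ 7392, 23814^1024 ≡ 25376, 23814^2048 ≡ 10188, 23814^4096 ≡ 5075, 23814^8192 ≡ 25428.
16101 = 8192 + 4096 + 2048 + 1024 + 512 + 128 + 64 + 32 + 4 + 1, so 23814^16101 ≡ 25428·5075·10188·25376·7392·29737·6138·13316·30262·23814 ≡ 1 (mod 32203).
x_0 = 23814^16101 mod 32203 = 1.
x_0 = 1, so 23814 is not a witness.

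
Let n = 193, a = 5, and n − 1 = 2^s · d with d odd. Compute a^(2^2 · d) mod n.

n − 1 = 192 = 2^6 · 3, so s = 6 and d = 3.
x_0 = 5^3 mod 193 = 125.
x_1 = 125^2 mod 193 = 185.
x_2 = 185^2 mod 193 = 64.

64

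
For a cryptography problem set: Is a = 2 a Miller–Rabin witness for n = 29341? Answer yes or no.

n − 1 = 29340 = 2^2 · 7335, so s = 2 and d = 7335.
x_0 = 2^7335 mod 29341 = 26424.
x_0 is neither 1 nor 29340, so continue squaring.
x_1 = 26424^2 mod 29341 = 29340.
x_1 ≡ −1, so 2 is not a witness.

no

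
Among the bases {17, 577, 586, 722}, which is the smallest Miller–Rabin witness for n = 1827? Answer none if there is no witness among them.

17

n − 1 = 1826 = 2^1 · 913, so s = 1 and d = 913.
Base 17: x_0 = 17^913 mod 1827 = 17. x_0 ∉ {1, 1826} and s = 1, so 17 is a Miller–Rabin witness and 1827 is composite.
Base 577: x_0 = 577^913 mod 1827 = 955. x_0 ∉ {1, 1826} and s = 1, so 577 is a Miller–Rabin witness and 1827 is composite.
Base 586: x_0 = 586^913 mod 1827 = 1405. x_0 ∉ {1, 1826} and s = 1, so 586 is a Miller–Rabin witness and 1827 is composite.
Base 722: x_0 = 722^913 mod 1827 = 1100. x_0 ∉ {1, 1826} and s = 1, so 722 is a Miller–Rabin witness and 1827 is composite.
The smallest witness among the given bases is 17.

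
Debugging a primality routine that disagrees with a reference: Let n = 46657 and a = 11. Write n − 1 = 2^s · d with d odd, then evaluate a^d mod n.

n − 1 = 46656 = 2^6 · 729, so s = 6 and d = 729.
11^729 mod 46657 = 42882.

42882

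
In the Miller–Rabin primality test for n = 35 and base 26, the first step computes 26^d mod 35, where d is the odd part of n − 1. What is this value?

31

n − 1 = 34 = 2^1 · 17, so s = 1 and d = 17.
26^17 mod 35 = 31.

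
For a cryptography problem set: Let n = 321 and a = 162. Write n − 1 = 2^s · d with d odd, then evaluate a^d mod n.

138

n − 1 = 320 = 2^6 · 5, so s = 6 and d = 5.
162^5 mod 321 = 138.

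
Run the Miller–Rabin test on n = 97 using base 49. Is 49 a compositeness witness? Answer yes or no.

n − 1 = 96 = 2^5 · 3, so s = 5 and d = 3.
x_0 = 49^3 mod 97 = 85.
x_0 is neither 1 nor 96, so continue squaring.
x_1 = 85^2 mod 97 = 47.
x_2 = 47^2 mod 97 = 75.
x_3 = 75^2 mod 97 = 96.
x_3 ≡ −1, so 49 is not a witness.

no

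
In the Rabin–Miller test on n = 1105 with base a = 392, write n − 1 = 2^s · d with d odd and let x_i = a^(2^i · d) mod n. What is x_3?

n − 1 = 1104 = 2^4 · 69, so s = 4 and d = 69.
Repeated squaring mod 1105: 392^1 ≡ 392, 392^2 ≡ 69, 392^4 ≡ 341, 392^8 ≡ 256, 392^16 ≡ 341, 392^32 ≡ 256, 392^64 ≡ 341.
69 = 64 + 4 + 1, so 392^69 ≡ 341·341·392 ≡ 902 (mod 1105).
x_0 = 902.
x_1 = 902^2 mod 1105 = 324.
x_2 = 324^2 mod 1105 = 1.
x_3 = 1^2 mod 1105 = 1.

1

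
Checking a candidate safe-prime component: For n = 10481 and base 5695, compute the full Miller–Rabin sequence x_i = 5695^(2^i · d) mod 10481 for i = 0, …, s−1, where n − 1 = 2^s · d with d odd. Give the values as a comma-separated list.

4408, 9171, 7697, 5197

n − 1 = 10480 = 2^4 · 655, so s = 4 and d = 655.
x_0 = 5695^655 mod 10481 = 4408.
x_1 = 4408^2 mod 10481 = 9171.
x_2 = 9171^2 mod 10481 = 7697.
x_3 = 7697^2 mod 10481 = 5197.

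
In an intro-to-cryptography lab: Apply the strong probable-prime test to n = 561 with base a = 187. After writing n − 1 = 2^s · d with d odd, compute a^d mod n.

187

n − 1 = 560 = 2^4 · 35, so s = 4 and d = 35.
187^35 mod 561 = 187.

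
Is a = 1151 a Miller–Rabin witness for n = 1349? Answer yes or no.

yes

n − 1 = 1348 = 2^2 · 337, so s = 2 and d = 337.
x_0 = 1151^337 mod 1349 = 1094.
x_0 is neither 1 nor 1348, so continue squaring.
x_1 = 1094^2 mod 1349 = 273.
Reached i = s−1 = 1 without hitting −1: 1151 is a Miller–Rabin witness and 1349 is composite.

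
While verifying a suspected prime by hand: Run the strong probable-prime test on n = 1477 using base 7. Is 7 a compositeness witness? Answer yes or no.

yes

n − 1 = 1476 = 2^2 · 369, so s = 2 and d = 369.
x_0 = 7^369 mod 1477 = 1190.
x_0 is neither 1 nor 1476, so continue squaring.
x_1 = 1190^2 mod 1477 = 1134.
Reached i = s−1 = 1 without hitting −1: 7 is a Miller–Rabin witness and 1477 is composite.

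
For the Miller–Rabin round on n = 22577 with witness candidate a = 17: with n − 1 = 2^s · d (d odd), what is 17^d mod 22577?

11136

n − 1 = 22576 = 2^4 · 1411, so s = 4 and d = 1411.
Repeated squaring mod 22577: 17^1 ≡ 17, 17^2 ≡ 289, 17^4 ≡ 15790, 17^8 ≡ 6289, 17^16 ≡ 19194, 17^32 ≡ 20727, 17^64 ≡ 13373, 17^128 ≡ 4712, 17^256 ≡ 9753, 17^512 ≡ 4108, 17^1024 ≡ 10645.
1411 = 1024 + 256 + 128 + 2 + 1, so 17^1411 ≡ 10645·9753·4712·289·17 ≡ 11136 (mod 22577).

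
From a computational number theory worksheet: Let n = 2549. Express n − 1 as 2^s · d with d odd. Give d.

Halving: 2548 → 1274 → 637; 637 is odd.
So 2548 = 2^2 · 637.

637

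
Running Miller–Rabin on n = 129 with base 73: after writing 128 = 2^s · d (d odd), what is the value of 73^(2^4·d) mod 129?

n − 1 = 128 = 2^7 · 1, so s = 7 and d = 1.
x_0 = 73^1 mod 129 = 73.
x_1 = 73^2 mod 129 = 40.
x_2 = 40^2 mod 129 = 52.
x_3 = 52^2 mod 129 = 124.
x_4 = 124^2 mod 129 = 25.

25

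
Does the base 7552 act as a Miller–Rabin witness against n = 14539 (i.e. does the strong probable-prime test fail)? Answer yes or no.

n − 1 = 14538 = 2^1 · 7269, so s = 1 and d = 7269.
x_0 = 7552^7269 mod 14539 = 4542.
x_0 ∉ {1, 14538} and s = 1, so 7552 is a Miller–Rabin witness and 14539 is composite.

yes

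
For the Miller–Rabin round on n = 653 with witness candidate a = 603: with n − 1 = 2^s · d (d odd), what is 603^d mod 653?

n − 1 = 652 = 2^2 · 163, so s = 2 and d = 163.
By repeated squaring, 603^163 ≡ 149 (mod 653).

149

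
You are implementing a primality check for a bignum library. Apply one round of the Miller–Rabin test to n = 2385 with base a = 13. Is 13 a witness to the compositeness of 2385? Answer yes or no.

n − 1 = 2384 = 2^4 · 149, so s = 4 and d = 149.
Repeated squaring mod 2385: 13^1 ≡ 13, 13^2 ≡ 169, 13^4 ≡ 2326, 13^8 ≡ 1096, 13^16 ≡ 1561, 13^32 ≡ 1636, 13^64 ≡ 526, 13^128 ≡ 16.
149 = 128 + 16 + 4 + 1, so 13^149 ≡ 16·1561·2326·13 ≡ 2113 (mod 2385).
x_0 = 13^149 mod 2385 = 2113.
x_0 is neither 1 nor 2384, so continue squaring.
x_1 = 2113^2 mod 2385 = 49.
x_2 = 49^2 mod 2385 = 16.
x_3 = 16^2 mod 2385 = 256.
Reached i = s−1 = 3 without hitting −1: 13 is a Miller–Rabin witness and 2385 is composite.

yes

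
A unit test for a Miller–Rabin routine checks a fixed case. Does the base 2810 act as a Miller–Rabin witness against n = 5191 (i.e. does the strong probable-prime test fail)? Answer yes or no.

n − 1 = 5190 = 2^1 · 2595, so s = 1 and d = 2595.
By repeated squaring, 2810^2595 ≡ 3143 (mod 5191).
x_0 = 2810^2595 mod 5191 = 3143.
x_0 ∉ {1, 5190} and s = 1, so 2810 is a Miller–Rabin witness and 5191 is composite.

yes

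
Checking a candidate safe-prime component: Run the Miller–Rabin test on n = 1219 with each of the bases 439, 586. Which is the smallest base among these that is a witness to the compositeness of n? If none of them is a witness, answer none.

n − 1 = 1218 = 2^1 · 609, so s = 1 and d = 609.
Base 439: x_0 = 439^609 mod 1219 = 844. x_0 ∉ {1, 1218} and s = 1, so 439 is a Miller–Rabin witness and 1219 is composite.
Base 586: x_0 = 586^609 mod 1219 = 562. x_0 ∉ {1, 1218} and s = 1, so 586 is a Miller–Rabin witness and 1219 is composite.
The smallest witness among the given bases is 439.

439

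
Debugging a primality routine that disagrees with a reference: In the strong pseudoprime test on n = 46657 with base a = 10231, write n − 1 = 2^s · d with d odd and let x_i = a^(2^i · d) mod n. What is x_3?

5551

n − 1 = 46656 = 2^6 · 729, so s = 6 and d = 729.
x_0 = 10231^729 mod 46657 = 30901.
x_1 = 30901^2 mod 46657 = 36296.
x_2 = 36296^2 mod 46657 = 39221.
x_3 = 39221^2 mod 46657 = 5551.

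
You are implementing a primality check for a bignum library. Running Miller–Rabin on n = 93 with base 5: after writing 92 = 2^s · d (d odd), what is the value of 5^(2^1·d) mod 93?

n − 1 = 92 = 2^2 · 23, so s = 2 and d = 23.
Repeated squaring mod 93: 5^1 ≡ 5, 5^2 ≡ 25, 5^4 ≡ 67, 5^8 ≡ 25, 5^16 ≡ 67.
23 = 16 + 4 + 2 + 1, so 5^23 ≡ 67·67·25·5 ≡ 56 (mod 93).
x_0 = 56.
x_1 = 56^2 mod 93 = 67.

67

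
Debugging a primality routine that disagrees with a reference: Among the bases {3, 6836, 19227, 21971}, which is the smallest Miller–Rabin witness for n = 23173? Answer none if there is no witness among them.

n − 1 = 23172 = 2^2 · 5793, so s = 2 and d = 5793.
Base 3: x_0 = 3^5793 mod 23173 = 23172. x_0 = 23172 ≡ −1, so 3 is not a witness.
Base 6836: x_0 = 6836^5793 mod 23173 = 23172. x_0 = 23172 ≡ −1, so 6836 is not a witness.
Base 19227: x_0 = 19227^5793 mod 23173 = 23172. x_0 = 23172 ≡ −1, so 19227 is not a witness.
Base 21971: x_0 = 21971^5793 mod 23173 = 8407. x_0 is neither 1 nor 23172, so continue squaring. x_1 = 8407^2 mod 23173 = 23172. x_1 ≡ −1, so 21971 is not a witness.
No listed base is a witness for 23173.

none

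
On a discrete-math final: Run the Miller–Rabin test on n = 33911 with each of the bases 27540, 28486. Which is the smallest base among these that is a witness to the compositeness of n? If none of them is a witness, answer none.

none

n − 1 = 33910 = 2^1 · 16955, so s = 1 and d = 16955.
Base 27540: x_0 = 27540^16955 mod 33911 = 1. x_0 = 1, so 27540 is not a witness.
Base 28486: x_0 = 28486^16955 mod 33911 = 1. x_0 = 1, so 28486 is not a witness.
No listed base is a witness for 33911.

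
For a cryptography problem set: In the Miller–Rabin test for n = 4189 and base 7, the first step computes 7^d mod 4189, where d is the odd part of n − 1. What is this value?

n − 1 = 4188 = 2^2 · 1047, so s = 2 and d = 1047.
By repeated squaring, 7^1047 ≡ 2408 (mod 4189).

2408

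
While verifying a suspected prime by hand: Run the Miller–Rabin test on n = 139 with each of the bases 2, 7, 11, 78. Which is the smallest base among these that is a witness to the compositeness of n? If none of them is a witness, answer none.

n − 1 = 138 = 2^1 · 69, so s = 1 and d = 69.
Base 2: x_0 = 2^69 mod 139 = 138. x_0 = 138 ≡ −1, so 2 is not a witness.
Base 7: x_0 = 7^69 mod 139 = 1. x_0 = 1, so 7 is not a witness.
Base 11: x_0 = 11^69 mod 139 = 1. x_0 = 1, so 11 is not a witness.
Base 78: x_0 = 78^69 mod 139 = 1. x_0 = 1, so 78 is not a witness.
No listed base is a witness for 139.

none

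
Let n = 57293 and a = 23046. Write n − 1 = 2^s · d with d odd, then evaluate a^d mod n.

11868

n − 1 = 57292 = 2^2 · 14323, so s = 2 and d = 14323.
23046^14323 mod 57293 = 11868.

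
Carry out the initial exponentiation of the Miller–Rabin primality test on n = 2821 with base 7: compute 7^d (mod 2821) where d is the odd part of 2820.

n − 1 = 2820 = 2^2 · 705, so s = 2 and d = 705.
7^705 mod 2821 = 931.

931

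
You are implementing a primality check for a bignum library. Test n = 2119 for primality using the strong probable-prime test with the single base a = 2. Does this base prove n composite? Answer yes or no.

n − 1 = 2118 = 2^1 · 1059, so s = 1 and d = 1059.
Repeated squaring mod 2119: 2^1 ≡ 2, 2^2 ≡ 4, 2^4 ≡ 16, 2^8 ≡ 256, 2^16 ≡ 1966, 2^32 ≡ 100, 2^64 ≡ 1524, 2^128 ≡ 152, 2^256 ≡ 1914, 2^512 ≡ 1764, 2^1024 ≡ 1004.
1059 = 1024 + 32 + 2 + 1, so 2^1059 ≡ 1004·100·4·2 ≡ 99 (mod 2119).
x_0 = 2^1059 mod 2119 = 99.
x_0 ∉ {1, 2118} and s = 1, so 2 is a Miller–Rabin witness and 2119 is composite.

yes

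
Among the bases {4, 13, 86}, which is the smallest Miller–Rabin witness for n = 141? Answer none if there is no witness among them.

n − 1 = 140 = 2^2 · 35, so s = 2 and d = 35.
Base 4: x_0 = 4^35 mod 141 = 49. x_0 is neither 1 nor 140, so continue squaring. x_1 = 49^2 mod 141 = 4. Reached i = s−1 = 1 without hitting −1: 4 is a Miller–Rabin witness and 141 is composite.
Base 13: x_0 = 13^35 mod 141 = 85. x_0 is neither 1 nor 140, so continue squaring. x_1 = 85^2 mod 141 = 34. Reached i = s−1 = 1 without hitting −1: 13 is a Miller–Rabin witness and 141 is composite.
Base 86: x_0 = 86^35 mod 141 = 80. x_0 is neither 1 nor 140, so continue squaring. x_1 = 80^2 mod 141 = 55. Reached i = s−1 = 1 without hitting −1: 86 is a Miller–Rabin witness and 141 is composite.
The smallest witness among the given bases is 4.

4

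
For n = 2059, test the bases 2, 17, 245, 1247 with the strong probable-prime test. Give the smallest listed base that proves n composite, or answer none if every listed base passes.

n − 1 = 2058 = 2^1 · 1029, so s = 1 and d = 1029.
Base 2: x_0 = 2^1029 mod 2059 = 1119. x_0 ∉ {1, 2058} and s = 1, so 2 is a Miller–Rabin witness and 2059 is composite.
Base 17: x_0 = 17^1029 mod 2059 = 46. x_0 ∉ {1, 2058} and s = 1, so 17 is a Miller–Rabin witness and 2059 is composite.
Base 245: x_0 = 245^1029 mod 2059 = 782. x_0 ∉ {1, 2058} and s = 1, so 245 is a Miller–Rabin witness and 2059 is composite.
Base 1247: x_0 = 1247^1029 mod 2059 = 551. x_0 ∉ {1, 2058} and s = 1, so 1247 is a Miller–Rabin witness and 2059 is composite.
The smallest witness among the given bases is 2.

2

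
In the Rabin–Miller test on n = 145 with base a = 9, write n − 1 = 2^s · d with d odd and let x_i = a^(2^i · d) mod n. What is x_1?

36

n − 1 = 144 = 2^4 · 9, so s = 4 and d = 9.
x_0 = 9^9 mod 145 = 64.
x_1 = 64^2 mod 145 = 36.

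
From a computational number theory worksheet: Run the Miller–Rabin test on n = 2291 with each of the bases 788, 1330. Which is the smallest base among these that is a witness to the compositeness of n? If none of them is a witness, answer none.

n − 1 = 2290 = 2^1 · 1145, so s = 1 and d = 1145.
Base 788: x_0 = 788^1145 mod 2291 = 680. x_0 ∉ {1, 2290} and s = 1, so 788 is a Miller–Rabin witness and 2291 is composite.
Base 1330: x_0 = 1330^1145 mod 2291 = 865. x_0 ∉ {1, 2290} and s = 1, so 1330 is a Miller–Rabin witness and 2291 is composite.
The smallest witness among the given bases is 788.

788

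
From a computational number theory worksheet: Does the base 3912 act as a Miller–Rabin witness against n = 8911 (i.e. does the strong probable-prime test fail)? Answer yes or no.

yes

n − 1 = 8910 = 2^1 · 4455, so s = 1 and d = 4455.
x_0 = 3912^4455 mod 8911 = 2547.
x_0 ∉ {1, 8910} and s = 1, so 3912 is a Miller–Rabin witness and 8911 is composite.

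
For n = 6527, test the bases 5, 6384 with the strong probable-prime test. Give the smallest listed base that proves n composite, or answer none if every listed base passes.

5

n − 1 = 6526 = 2^1 · 3263, so s = 1 and d = 3263.
Base 5: x_0 = 5^3263 mod 6527 = 934. x_0 ∉ {1, 6526} and s = 1, so 5 is a Miller–Rabin witness and 6527 is composite.
Base 6384: x_0 = 6384^3263 mod 6527 = 2164. x_0 ∉ {1, 6526} and s = 1, so 6384 is a Miller–Rabin witness and 6527 is composite.
The smallest witness among the given bases is 5.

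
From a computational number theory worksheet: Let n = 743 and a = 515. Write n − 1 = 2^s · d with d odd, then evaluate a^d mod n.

n − 1 = 742 = 2^1 · 371, so s = 1 and d = 371.
Repeated squaring mod 743: 515^1 ≡ 515, 515^2 ≡ 717, 515^4 ≡ 676, 515^8 ≡ 31, 515^16 ≡ 218, 515^32 ≡ 715, 515^64 ≡ 41, 515^128 ≡ 195, 515^256 ≡ 132.
371 = 256 + 64 + 32 + 16 + 2 + 1, so 515^371 ≡ 132·41·715·218·717·515 ≡ 742 (mod 743).

742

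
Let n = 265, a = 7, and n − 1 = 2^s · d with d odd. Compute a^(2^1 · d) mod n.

99

n − 1 = 264 = 2^3 · 33, so s = 3 and d = 33.
Repeated squaring mod 265: 7^1 ≡ 7, 7^2 ≡ 49, 7^4 ≡ 16, 7^8 ≡ 256, 7^16 ≡ 81, 7^32 ≡ 201.
33 = 32 + 1, so 7^33 ≡ 201·7 ≡ 82 (mod 265).
x_0 = 82.
x_1 = 82^2 mod 265 = 99.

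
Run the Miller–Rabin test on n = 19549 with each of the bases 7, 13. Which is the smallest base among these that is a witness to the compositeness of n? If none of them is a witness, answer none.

n − 1 = 19548 = 2^2 · 4887, so s = 2 and d = 4887.
Base 7: x_0 = 7^4887 mod 19549 = 2380. x_0 is neither 1 nor 19548, so continue squaring. x_1 = 2380^2 mod 19549 = 14739. Reached i = s−1 = 1 without hitting −1: 7 is a Miller–Rabin witness and 19549 is composite.
Base 13: x_0 = 13^4887 mod 19549 = 1551. x_0 is neither 1 nor 19548, so continue squaring. x_1 = 1551^2 mod 19549 = 1074. Reached i = s−1 = 1 without hitting −1: 13 is a Miller–Rabin witness and 19549 is composite.
The smallest witness among the given bases is 7.

7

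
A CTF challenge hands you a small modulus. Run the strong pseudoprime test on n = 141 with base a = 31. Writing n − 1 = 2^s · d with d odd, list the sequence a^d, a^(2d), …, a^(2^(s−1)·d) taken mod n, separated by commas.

n − 1 = 140 = 2^2 · 35, so s = 2 and d = 35.
x_0 = 31^35 mod 141 = 43.
x_1 = 43^2 mod 141 = 16.

43, 16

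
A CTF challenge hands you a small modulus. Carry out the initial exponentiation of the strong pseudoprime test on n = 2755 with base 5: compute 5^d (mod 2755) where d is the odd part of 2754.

2110

n − 1 = 2754 = 2^1 · 1377, so s = 1 and d = 1377.
5^1377 mod 2755 = 2110.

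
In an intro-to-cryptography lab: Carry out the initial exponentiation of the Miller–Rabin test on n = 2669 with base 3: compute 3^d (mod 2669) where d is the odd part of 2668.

704

n − 1 = 2668 = 2^2 · 667, so s = 2 and d = 667.
Repeated squaring mod 2669: 3^1 ≡ 3, 3^2 ≡ 9, 3^4 ≡ 81, 3^8 ≡ 1223, 3^16 ≡ 1089, 3^32 ≡ 885, 3^64 ≡ 1208, 3^128 ≡ 1990, 3^256 ≡ 1973, 3^512 ≡ 1327.
667 = 512 + 128 + 16 + 8 + 2 + 1, so 3^667 ≡ 1327·1990·1089·1223·9·3 ≡ 704 (mod 2669).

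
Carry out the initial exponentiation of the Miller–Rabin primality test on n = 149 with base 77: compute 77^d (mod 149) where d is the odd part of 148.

44

n − 1 = 148 = 2^2 · 37, so s = 2 and d = 37.
77^37 mod 149 = 44.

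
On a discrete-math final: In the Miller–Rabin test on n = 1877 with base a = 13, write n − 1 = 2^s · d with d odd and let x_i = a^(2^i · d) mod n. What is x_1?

1876

n − 1 = 1876 = 2^2 · 469, so s = 2 and d = 469.
Repeated squaring mod 1877: 13^1 ≡ 13, 13^2 ≡ 169, 13^4 ≡ 406, 13^8 ≡ 1537, 13^16 ≡ 1103, 13^32 ≡ 313, 13^64 ≡ 365, 13^128 ≡ 1835, 13^256 ≡ 1764.
469 = 256 + 128 + 64 + 16 + 4 + 1, so 13^469 ≡ 1764·1835·365·1103·406·13 ≡ 137 (mod 1877).
x_0 = 137.
x_1 = 137^2 mod 1877 = 1876.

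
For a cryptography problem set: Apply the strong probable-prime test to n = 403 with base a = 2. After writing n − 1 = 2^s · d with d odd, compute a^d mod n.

343

n − 1 = 402 = 2^1 · 201, so s = 1 and d = 201.
2^201 mod 403 = 343.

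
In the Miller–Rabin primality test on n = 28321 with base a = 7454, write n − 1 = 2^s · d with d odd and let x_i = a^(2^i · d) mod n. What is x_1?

27659

n − 1 = 28320 = 2^5 · 885, so s = 5 and d = 885.
Repeated squaring mod 28321: 7454^1 ≡ 7454, 7454^2 ≡ 24635, 7454^4 ≡ 20837, 7454^8 ≡ 19639, 7454^16 ≡ 14943, 7454^32 ≡ 10485, 7454^64 ≡ 21424, 7454^128 ≡ 17650, 7454^256 ≡ 19821, 7454^512 ≡ 3129.
885 = 512 + 256 + 64 + 32 + 16 + 4 + 1, so 7454^885 ≡ 3129·19821·21424·10485·14943·20837·7454 ≡ 17643 (mod 28321).
x_0 = 17643.
x_1 = 17643^2 mod 28321 = 27659.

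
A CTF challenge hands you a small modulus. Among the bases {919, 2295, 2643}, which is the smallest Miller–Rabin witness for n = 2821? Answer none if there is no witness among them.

n − 1 = 2820 = 2^2 · 705, so s = 2 and d = 705.
Base 919: x_0 = 919^705 mod 2821 = 1. x_0 = 1, so 919 is not a witness.
Base 2295: x_0 = 2295^705 mod 2821 = 125. x_0 is neither 1 nor 2820, so continue squaring. x_1 = 125^2 mod 2821 = 1520. Reached i = s−1 = 1 without hitting −1: 2295 is a Miller–Rabin witness and 2821 is composite.
Base 2643: x_0 = 2643^705 mod 2821 = 1520. x_0 is neither 1 nor 2820, so continue squaring. x_1 = 1520^2 mod 2821 = 1. x_1 = 1 but x_0 ≠ ±1, a nontrivial square root of 1 — 2643 is a witness and 2821 is composite.
The smallest witness among the given bases is 2295.

2295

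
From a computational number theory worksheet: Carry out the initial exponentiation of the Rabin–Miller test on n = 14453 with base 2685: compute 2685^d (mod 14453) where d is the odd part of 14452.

8927

n − 1 = 14452 = 2^2 · 3613, so s = 2 and d = 3613.
Repeated squaring mod 14453: 2685^1 ≡ 2685, 2685^2 ≡ 11631, 2685^4 ≡ 81, 2685^8 ≡ 6561, 2685^16 ≡ 5687, 2685^32 ≡ 10608, 2685^64 ≡ 13059, 2685^128 ≡ 6534, 2685^256 ≡ 13447, 2685^512 ≡ 326, 2685^1024 ≡ 5105, 2685^2048 ≡ 2266.
3613 = 2048 + 1024 + 512 + 16 + 8 + 4 + 1, so 2685^3613 ≡ 2266·5105·326·5687·6561·81·2685 ≡ 8927 (mod 14453).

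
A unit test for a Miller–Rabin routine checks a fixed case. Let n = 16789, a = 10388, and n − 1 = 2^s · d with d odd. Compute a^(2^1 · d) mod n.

n − 1 = 16788 = 2^2 · 4197, so s = 2 and d = 4197.
By repeated squaring, 10388^4197 ≡ 6492 (mod 16789).
x_0 = 6492.
x_1 = 6492^2 mod 16789 = 5674.

5674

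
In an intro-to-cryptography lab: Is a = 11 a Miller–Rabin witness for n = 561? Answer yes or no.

yes

n − 1 = 560 = 2^4 · 35, so s = 4 and d = 35.
x_0 = 11^35 mod 561 = 209.
x_0 is neither 1 nor 560, so continue squaring.
x_1 = 209^2 mod 561 = 484.
x_2 = 484^2 mod 561 = 319.
x_3 = 319^2 mod 561 = 220.
Reached i = s−1 = 3 without hitting −1: 11 is a Miller–Rabin witness and 561 is composite.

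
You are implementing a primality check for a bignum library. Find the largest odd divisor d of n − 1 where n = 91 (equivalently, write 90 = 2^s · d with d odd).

45

Halving: 90 → 45; 45 is odd.
So 90 = 2^1 · 45.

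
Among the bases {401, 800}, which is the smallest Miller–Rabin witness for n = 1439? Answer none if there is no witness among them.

none

n − 1 = 1438 = 2^1 · 719, so s = 1 and d = 719.
Base 401: x_0 = 401^719 mod 1439 = 1438. x_0 = 1438 ≡ −1, so 401 is not a witness.
Base 800: x_0 = 800^719 mod 1439 = 1. x_0 = 1, so 800 is not a witness.
No listed base is a witness for 1439.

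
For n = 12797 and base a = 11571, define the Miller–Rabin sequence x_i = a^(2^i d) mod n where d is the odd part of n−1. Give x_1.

n − 1 = 12796 = 2^2 · 3199, so s = 2 and d = 3199.
Repeated squaring mod 12797: 11571^1 ≡ 11571, 11571^2 ≡ 5827, 11571^4 ≡ 3488, 11571^8 ≡ 8994, 11571^16 ≡ 2199, 11571^32 ≡ 11132, 11571^64 ≡ 8073, 11571^128 ≡ 11005, 11571^256 ≡ 12014, 11571^512 ≡ 11630, 11571^1024 ≡ 5407, 11571^2048 ≡ 7301.
3199 = 2048 + 1024 + 64 + 32 + 16 + 8 + 4 + 2 + 1, so 11571^3199 ≡ 7301·5407·8073·11132·2199·8994·3488·5827·11571 ≡ 904 (mod 12797).
x_0 = 904.
x_1 = 904^2 mod 12797 = 11005.

11005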